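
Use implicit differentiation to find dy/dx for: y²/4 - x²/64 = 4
Differentiate the relation implicitly: treat y = y(x) and apply the chain rule, so every y-derivative picks up a y' = dy/dx factor.

With everything moved to the left-hand side, differentiate term by term:
  d/dx[-x^2/64] = -x/32
  d/dx[y^2/4] = y·y'/2
  d/dx[-4] = 0

Separating the contributions that come from x directly and those that come through y:
  without y':      -x/32
  multiplying y':  y/2

so (-x/32) + (y/2)·y' = 0, and therefore
  dy/dx = -(-x/32)/(y/2) = x/(16y)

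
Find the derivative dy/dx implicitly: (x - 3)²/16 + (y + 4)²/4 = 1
Differentiate the relation implicitly: treat y = y(x) and apply the chain rule, so every y-derivative picks up a y' = dy/dx factor.

With everything moved to the left-hand side, differentiate term by term:
  d/dx[(x - 3)^2/16] = x/8 - 3/8
  d/dx[(y + 4)^2/4] = y'(y + 4)/2
  d/dx[-1] = 0

Separating the contributions that come from x directly and those that come through y:
  without y':      x/8 - 3/8
  multiplying y':  y/2 + 2

so (x/8 - 3/8) + (y/2 + 2)·y' = 0, and therefore
  dy/dx = -(x/8 - 3/8)/(y/2 + 2)
        = -((x - 3)/8)/((y + 4)/2) = (3 - x)/(4(y + 4))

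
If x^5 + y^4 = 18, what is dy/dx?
Differentiate the relation implicitly: treat y = y(x) and apply the chain rule, so every y-derivative picks up a y' = dy/dx factor.

With everything moved to the left-hand side, differentiate term by term:
  d/dx[x^5] = 5x^4
  d/dx[y^4] = 4y^3·y'
  d/dx[-18] = 0

Separating the contributions that come from x directly and those that come through y:
  without y':      5x^4
  multiplying y':  4y^3

so (5x^4) + (4y^3)·y' = 0, and therefore
  dy/dx = -(5x^4)/(4y^3) = -5x^4/(4y^3)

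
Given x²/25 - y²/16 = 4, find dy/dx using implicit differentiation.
Differentiate both sides with respect to x, treating y as y(x). By the chain rule, any term containing y contributes a factor of y' = dy/dx when we differentiate it.

Move every term to one side and write the relation as F(x, y) = 0. Term by term,
  d/dx[x^2/25] = 2x/25
  d/dx[-y^2/16] = -y·y'/8
  d/dx[-4] = 0

The pieces without y' make up ∂F/∂x and the coefficient of y' is ∂F/∂y:
  ∂F/∂x = 2x/25,
  ∂F/∂y = -y/8.

Since d/dx[F] = ∂F/∂x + (∂F/∂y)·y' = 0, solve for y':
  (∂F/∂y)·y' = -∂F/∂x
  dy/dx = -(∂F/∂x)/(∂F/∂y) = -(2x/25)/(-y/8) = 16x/(25y)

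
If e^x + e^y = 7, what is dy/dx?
Take d/dx of both sides. Since y is implicitly a function of x, the chain rule attaches a y' = dy/dx factor whenever we differentiate through y.

Set F(x, y) = (left side) − (right side), so the curve is F = 0. Differentiating each term of F:
  d/dx[e^(x)] = e^(x)
  d/dx[e^(y)] = y'·e^(y)
  d/dx[-7] = 0

Collecting, the y'-free part is the partial derivative in x and the y' coefficient is the partial derivative in y:
  ∂F/∂x = e^(x)
  ∂F/∂y = e^(y)

so d/dx[F(x, y(x))] = ∂F/∂x + (∂F/∂y)·y' = 0. Rearranging,
  dy/dx = -(∂F/∂x)/(∂F/∂y) = -(e^(x))/(e^(y)) = -e^(x - y)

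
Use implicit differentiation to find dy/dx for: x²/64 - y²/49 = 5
Differentiate the relation implicitly: treat y = y(x) and apply the chain rule, so every y-derivative picks up a y' = dy/dx factor.

With everything moved to the left-hand side, differentiate term by term:
  d/dx[x^2/64] = x/32
  d/dx[-y^2/49] = -2y·y'/49
  d/dx[-5] = 0

Separating the contributions that come from x directly and those that come through y:
  without y':      x/32
  multiplying y':  -2y/49

so (x/32) + (-2y/49)·y' = 0, and therefore
  dy/dx = -(x/32)/(-2y/49) = 49x/(64y)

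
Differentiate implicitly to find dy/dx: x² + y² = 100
Differentiate the relation implicitly: treat y = y(x) and apply the chain rule, so every y-derivative picks up a y' = dy/dx factor.

With everything moved to the left-hand side, differentiate term by term:
  d/dx[x^2] = 2x
  d/dx[y^2] = 2y·y'
  d/dx[-100] = 0

Separating the contributions that come from x directly and those that come through y:
  without y':      2x
  multiplying y':  2y

so (2x) + (2y)·y' = 0, and therefore
  dy/dx = -(2x)/(2y) = -x/y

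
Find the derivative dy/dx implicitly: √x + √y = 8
Differentiate the relation implicitly: treat y = y(x) and apply the chain rule, so every y-derivative picks up a y' = dy/dx factor.

With everything moved to the left-hand side, differentiate term by term:
  d/dx[√(x)] = 1/(2√(x))
  d/dx[√(y)] = y'/(2√(y))
  d/dx[-8] = 0

Separating the contributions that come from x directly and those that come through y:
  without y':      1/(2√(x))
  multiplying y':  1/(2√(y))

so (1/(2√(x))) + (1/(2√(y)))·y' = 0, and therefore
  dy/dx = -(1/(2√(x)))/(1/(2√(y))) = -√(y)/√(x)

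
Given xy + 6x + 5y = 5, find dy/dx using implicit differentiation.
Take d/dx of both sides. Since y is implicitly a function of x, the chain rule attaches a y' = dy/dx factor whenever we differentiate through y.

Set F(x, y) = (left side) − (right side), so the curve is F = 0. Differentiating each term of F:
  d/dx[xy] = x·y' + y
  d/dx[6x] = 6
  d/dx[5y] = 5·y'
  d/dx[-5] = 0

Collecting, the y'-free part is the partial derivative in x and the y' coefficient is the partial derivative in y:
  ∂F/∂x = y + 6
  ∂F/∂y = x + 5

so d/dx[F(x, y(x))] = ∂F/∂x + (∂F/∂y)·y' = 0. Rearranging,
  dy/dx = -(∂F/∂x)/(∂F/∂y) = -(y + 6)/(x + 5) = (-y - 6)/(x + 5)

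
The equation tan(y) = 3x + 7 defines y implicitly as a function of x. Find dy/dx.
Differentiate the relation implicitly: treat y = y(x) and apply the chain rule, so every y-derivative picks up a y' = dy/dx factor.

With everything moved to the left-hand side, differentiate term by term:
  d/dx[-3x] = -3
  d/dx[tan(y)] = y'(tan(y)^2 + 1)
  d/dx[-7] = 0

Separating the contributions that come from x directly and those that come through y:
  without y':      -3
  multiplying y':  tan(y)^2 + 1

so (-3) + (tan(y)^2 + 1)·y' = 0, and therefore
  dy/dx = -(-3)/(tan(y)^2 + 1) = 3cos(y)^2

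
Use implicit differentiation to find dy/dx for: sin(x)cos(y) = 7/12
Differentiate both sides with respect to x, treating y as y(x). By the chain rule, any term containing y contributes a factor of y' = dy/dx when we differentiate it.

Move every term to one side and write the relation as F(x, y) = 0. Term by term,
  d/dx[sin(x)·cos(y)] = -y'·sin(x)·sin(y) + cos(x)·cos(y)
  d/dx[-7/12] = 0

The pieces without y' make up ∂F/∂x and the coefficient of y' is ∂F/∂y:
  ∂F/∂x = cos(x)·cos(y),
  ∂F/∂y = -sin(x)·sin(y).

Since d/dx[F] = ∂F/∂x + (∂F/∂y)·y' = 0, solve for y':
  (∂F/∂y)·y' = -∂F/∂x
  dy/dx = -(∂F/∂x)/(∂F/∂y) = -(cos(x)·cos(y))/(-sin(x)·sin(y)) = 1/(tan(x)·tan(y))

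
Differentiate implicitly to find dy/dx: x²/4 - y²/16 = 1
Differentiate the relation implicitly: treat y = y(x) and apply the chain rule, so every y-derivative picks up a y' = dy/dx factor.

With everything moved to the left-hand side, differentiate term by term:
  d/dx[x^2/4] = x/2
  d/dx[-y^2/16] = -y·y'/8
  d/dx[-1] = 0

Separating the contributions that come from x directly and those that come through y:
  without y':      x/2
  multiplying y':  -y/8

so (x/2) + (-y/8)·y' = 0, and therefore
  dy/dx = -(x/2)/(-y/8) = 4x/y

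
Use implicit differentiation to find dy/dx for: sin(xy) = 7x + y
Differentiate the relation implicitly: treat y = y(x) and apply the chain rule, so every y-derivative picks up a y' = dy/dx factor.

With everything moved to the left-hand side, differentiate term by term:
  d/dx[-7x] = -7
  d/dx[-y] = -y'
  d/dx[sin(xy)] = (x·y' + y)·cos(xy)

Separating the contributions that come from x directly and those that come through y:
  without y':      y·cos(xy) - 7
  multiplying y':  x·cos(xy) - 1

so (y·cos(xy) - 7) + (x·cos(xy) - 1)·y' = 0, and therefore
  dy/dx = -(y·cos(xy) - 7)/(x·cos(xy) - 1) = (-y·cos(xy) + 7)/(x·cos(xy) - 1)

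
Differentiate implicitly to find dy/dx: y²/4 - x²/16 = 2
Take d/dx of both sides. Since y is implicitly a function of x, the chain rule attaches a y' = dy/dx factor whenever we differentiate through y.

Set F(x, y) = (left side) − (right side), so the curve is F = 0. Differentiating each term of F:
  d/dx[-x^2/16] = -x/8
  d/dx[y^2/4] = y·y'/2
  d/dx[-2] = 0

Collecting, the y'-free part is the partial derivative in x and the y' coefficient is the partial derivative in y:
  ∂F/∂x = -x/8
  ∂F/∂y = y/2

so d/dx[F(x, y(x))] = ∂F/∂x + (∂F/∂y)·y' = 0. Rearranging,
  dy/dx = -(∂F/∂x)/(∂F/∂y) = -(-x/8)/(y/2) = x/(4y)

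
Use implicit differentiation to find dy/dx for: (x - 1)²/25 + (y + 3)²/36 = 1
Differentiate both sides with respect to x, treating y as y(x). By the chain rule, any term containing y contributes a factor of y' = dy/dx when we differentiate it.

Move every term to one side and write the relation as F(x, y) = 0. Term by term,
  d/dx[(x - 1)^2/25] = 2x/25 - 2/25
  d/dx[(y + 3)^2/36] = y'(y + 3)/18
  d/dx[-1] = 0

The pieces without y' make up ∂F/∂x and the coefficient of y' is ∂F/∂y:
  ∂F/∂x = 2x/25 - 2/25,
  ∂F/∂y = y/18 + 1/6.

Since d/dx[F] = ∂F/∂x + (∂F/∂y)·y' = 0, solve for y':
  (∂F/∂y)·y' = -∂F/∂x
  dy/dx = -(∂F/∂x)/(∂F/∂y) = -(2x/25 - 2/25)/(y/18 + 1/6)
        = -(2(x - 1)/25)/((y + 3)/18) = 36(1 - x)/(25(y + 3))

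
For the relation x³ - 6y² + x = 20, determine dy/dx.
Apply d/dx to both sides, remembering that y depends on x. Each occurrence of y therefore brings in a y' = dy/dx via the chain rule.

With F(x, y) equal to the left-hand side minus the right, differentiate F term by term:
  d/dx[x^3] = 3x^2
  d/dx[x] = 1
  d/dx[-6y^2] = -12y·y'
  d/dx[-20] = 0
Adding these up, d/dx[F] = 0 becomes
  (3x^2 + 1) + (-12y)·y' = 0,
so isolating y',
  dy/dx = -(3x^2 + 1)/(-12y) = (3x^2 + 1)/(12y)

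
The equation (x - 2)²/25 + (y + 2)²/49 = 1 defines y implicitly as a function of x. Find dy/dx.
Differentiate the relation implicitly: treat y = y(x) and apply the chain rule, so every y-derivative picks up a y' = dy/dx factor.

With everything moved to the left-hand side, differentiate term by term:
  d/dx[(x - 2)^2/25] = 2x/25 - 4/25
  d/dx[(y + 2)^2/49] = 2·y'(y + 2)/49
  d/dx[-1] = 0

Separating the contributions that come from x directly and those that come through y:
  without y':      2x/25 - 4/25
  multiplying y':  2y/49 + 4/49

so (2x/25 - 4/25) + (2y/49 + 4/49)·y' = 0, and therefore
  dy/dx = -(2x/25 - 4/25)/(2y/49 + 4/49)
        = -(2(x - 2)/25)/(2(y + 2)/49) = 49(2 - x)/(25(y + 2))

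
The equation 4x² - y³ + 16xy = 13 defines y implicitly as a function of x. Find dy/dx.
Differentiate the relation implicitly: treat y = y(x) and apply the chain rule, so every y-derivative picks up a y' = dy/dx factor.

With everything moved to the left-hand side, differentiate term by term:
  d/dx[4x^2] = 8x
  d/dx[16xy] = 16x·y' + 16y
  d/dx[-y^3] = -3y^2·y'
  d/dx[-13] = 0

Separating the contributions that come from x directly and those that come through y:
  without y':      8x + 16y
  multiplying y':  16x - 3y^2

so (8x + 16y) + (16x - 3y^2)·y' = 0, and therefore
  dy/dx = -(8x + 16y)/(16x - 3y^2) = 8(-x - 2y)/(16x - 3y^2)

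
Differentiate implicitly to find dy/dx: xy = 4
Take d/dx of both sides. Since y is implicitly a function of x, the chain rule attaches a y' = dy/dx factor whenever we differentiate through y.

Set F(x, y) = (left side) − (right side), so the curve is F = 0. Differentiating each term of F:
  d/dx[xy] = x·y' + y
  d/dx[-4] = 0

Collecting, the y'-free part is the partial derivative in x and the y' coefficient is the partial derivative in y:
  ∂F/∂x = y
  ∂F/∂y = x

so d/dx[F(x, y(x))] = ∂F/∂x + (∂F/∂y)·y' = 0. Rearranging,
  dy/dx = -(∂F/∂x)/(∂F/∂y) = -(y)/(x) = -y/x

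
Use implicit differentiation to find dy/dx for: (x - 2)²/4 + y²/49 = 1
Apply d/dx to both sides, remembering that y depends on x. Each occurrence of y therefore brings in a y' = dy/dx via the chain rule.

With F(x, y) equal to the left-hand side minus the right, differentiate F term by term:
  d/dx[y^2/49] = 2y·y'/49
  d/dx[(x - 2)^2/4] = x/2 - 1
  d/dx[-1] = 0
Adding these up, d/dx[F] = 0 becomes
  (x/2 - 1) + (2y/49)·y' = 0,
so isolating y',
  dy/dx = -(x/2 - 1)/(2y/49)
        = -((x - 2)/2)/(2y/49) = 49(2 - x)/(4y)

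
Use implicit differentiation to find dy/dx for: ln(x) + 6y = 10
Apply d/dx to both sides, remembering that y depends on x. Each occurrence of y therefore brings in a y' = dy/dx via the chain rule.

With F(x, y) equal to the left-hand side minus the right, differentiate F term by term:
  d/dx[6y] = 6·y'
  d/dx[ln(x)] = 1/x
  d/dx[-10] = 0
Adding these up, d/dx[F] = 0 becomes
  (1/x) + (6)·y' = 0,
so isolating y',
  dy/dx = -(1/x)/(6) = -1/(6x)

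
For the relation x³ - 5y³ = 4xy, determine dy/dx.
Differentiate the relation implicitly: treat y = y(x) and apply the chain rule, so every y-derivative picks up a y' = dy/dx factor.

With everything moved to the left-hand side, differentiate term by term:
  d/dx[x^3] = 3x^2
  d/dx[-4xy] = -4x·y' - 4y
  d/dx[-5y^3] = -15y^2·y'

Separating the contributions that come from x directly and those that come through y:
  without y':      3x^2 - 4y
  multiplying y':  -4x - 15y^2

so (3x^2 - 4y) + (-4x - 15y^2)·y' = 0, and therefore
  dy/dx = -(3x^2 - 4y)/(-4x - 15y^2) = (3x^2 - 4y)/(4x + 15y^2)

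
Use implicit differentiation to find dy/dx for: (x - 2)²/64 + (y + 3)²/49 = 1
Differentiate the relation implicitly: treat y = y(x) and apply the chain rule, so every y-derivative picks up a y' = dy/dx factor.

With everything moved to the left-hand side, differentiate term by term:
  d/dx[(x - 2)^2/64] = x/32 - 1/16
  d/dx[(y + 3)^2/49] = 2·y'(y + 3)/49
  d/dx[-1] = 0

Separating the contributions that come from x directly and those that come through y:
  without y':      x/32 - 1/16
  multiplying y':  2y/49 + 6/49

so (x/32 - 1/16) + (2y/49 + 6/49)·y' = 0, and therefore
  dy/dx = -(x/32 - 1/16)/(2y/49 + 6/49)
        = -((x - 2)/32)/(2(y + 3)/49) = 49(2 - x)/(64(y + 3))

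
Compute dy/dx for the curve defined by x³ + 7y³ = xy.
Differentiate the relation implicitly: treat y = y(x) and apply the chain rule, so every y-derivative picks up a y' = dy/dx factor.

With everything moved to the left-hand side, differentiate term by term:
  d/dx[x^3] = 3x^2
  d/dx[-xy] = -x·y' - y
  d/dx[7y^3] = 21y^2·y'

Separating the contributions that come from x directly and those that come through y:
  without y':      3x^2 - y
  multiplying y':  -x + 21y^2

so (3x^2 - y) + (-x + 21y^2)·y' = 0, and therefore
  dy/dx = -(3x^2 - y)/(-x + 21y^2) = (3x^2 - y)/(x - 21y^2)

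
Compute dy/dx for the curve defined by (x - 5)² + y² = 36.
Differentiate both sides with respect to x, treating y as y(x). By the chain rule, any term containing y contributes a factor of y' = dy/dx when we differentiate it.

Move every term to one side and write the relation as F(x, y) = 0. Term by term,
  d/dx[y^2] = 2y·y'
  d/dx[(x - 5)^2] = 2x - 10
  d/dx[-36] = 0

The pieces without y' make up ∂F/∂x and the coefficient of y' is ∂F/∂y:
  ∂F/∂x = 2x - 10,
  ∂F/∂y = 2y.

Since d/dx[F] = ∂F/∂x + (∂F/∂y)·y' = 0, solve for y':
  (∂F/∂y)·y' = -∂F/∂x
  dy/dx = -(∂F/∂x)/(∂F/∂y) = -(2x - 10)/(2y) = (5 - x)/y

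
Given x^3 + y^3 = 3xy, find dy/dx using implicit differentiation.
Differentiate both sides with respect to x, treating y as y(x). By the chain rule, any term containing y contributes a factor of y' = dy/dx when we differentiate it.

Move every term to one side and write the relation as F(x, y) = 0. Term by term,
  d/dx[x^3] = 3x^2
  d/dx[-3xy] = -3x·y' - 3y
  d/dx[y^3] = 3y^2·y'

The pieces without y' make up ∂F/∂x and the coefficient of y' is ∂F/∂y:
  ∂F/∂x = 3x^2 - 3y,
  ∂F/∂y = -3x + 3y^2.

Since d/dx[F] = ∂F/∂x + (∂F/∂y)·y' = 0, solve for y':
  (∂F/∂y)·y' = -∂F/∂x
  dy/dx = -(∂F/∂x)/(∂F/∂y) = -(3x^2 - 3y)/(-3x + 3y^2) = (x^2 - y)/(x - y^2)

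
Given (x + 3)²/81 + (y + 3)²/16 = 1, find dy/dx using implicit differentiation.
Take d/dx of both sides. Since y is implicitly a function of x, the chain rule attaches a y' = dy/dx factor whenever we differentiate through y.

Set F(x, y) = (left side) − (right side), so the curve is F = 0. Differentiating each term of F:
  d/dx[(x + 3)^2/81] = 2x/81 + 2/27
  d/dx[(y + 3)^2/16] = y'(y + 3)/8
  d/dx[-1] = 0

Collecting, the y'-free part is the partial derivative in x and the y' coefficient is the partial derivative in y:
  ∂F/∂x = 2x/81 + 2/27
  ∂F/∂y = y/8 + 3/8

so d/dx[F(x, y(x))] = ∂F/∂x + (∂F/∂y)·y' = 0. Rearranging,
  dy/dx = -(∂F/∂x)/(∂F/∂y) = -(2x/81 + 2/27)/(y/8 + 3/8)
        = -(2(x + 3)/81)/((y + 3)/8) = 16(-x - 3)/(81(y + 3))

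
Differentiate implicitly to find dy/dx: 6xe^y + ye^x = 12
Apply d/dx to both sides, remembering that y depends on x. Each occurrence of y therefore brings in a y' = dy/dx via the chain rule.

With F(x, y) equal to the left-hand side minus the right, differentiate F term by term:
  d/dx[6x·e^(y)] = 6x·y'·e^(y) + 6e^(y)
  d/dx[y·e^(x)] = y·e^(x) + y'·e^(x)
  d/dx[-12] = 0
Adding these up, d/dx[F] = 0 becomes
  (y·e^(x) + 6e^(y)) + (6x·e^(y) + e^(x))·y' = 0,
so isolating y',
  dy/dx = -(y·e^(x) + 6e^(y))/(6x·e^(y) + e^(x)) = (-y·e^(x) - 6e^(y))/(6x·e^(y) + e^(x))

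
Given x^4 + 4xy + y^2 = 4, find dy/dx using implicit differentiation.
Differentiate the relation implicitly: treat y = y(x) and apply the chain rule, so every y-derivative picks up a y' = dy/dx factor.

With everything moved to the left-hand side, differentiate term by term:
  d/dx[x^4] = 4x^3
  d/dx[4xy] = 4x·y' + 4y
  d/dx[y^2] = 2y·y'
  d/dx[-4] = 0

Separating the contributions that come from x directly and those that come through y:
  without y':      4x^3 + 4y
  multiplying y':  4x + 2y

so (4x^3 + 4y) + (4x + 2y)·y' = 0, and therefore
  dy/dx = -(4x^3 + 4y)/(4x + 2y) = 2(-x^3 - y)/(2x + y)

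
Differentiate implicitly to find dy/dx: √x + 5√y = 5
Differentiate the relation implicitly: treat y = y(x) and apply the chain rule, so every y-derivative picks up a y' = dy/dx factor.

With everything moved to the left-hand side, differentiate term by term:
  d/dx[√(x)] = 1/(2√(x))
  d/dx[5√(y)] = 5·y'/(2√(y))
  d/dx[-5] = 0

Separating the contributions that come from x directly and those that come through y:
  without y':      1/(2√(x))
  multiplying y':  5/(2√(y))

so (1/(2√(x))) + (5/(2√(y)))·y' = 0, and therefore
  dy/dx = -(1/(2√(x)))/(5/(2√(y))) = -√(y)/(5√(x))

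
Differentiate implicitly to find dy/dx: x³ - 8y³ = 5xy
Take d/dx of both sides. Since y is implicitly a function of x, the chain rule attaches a y' = dy/dx factor whenever we differentiate through y.

Set F(x, y) = (left side) − (right side), so the curve is F = 0. Differentiating each term of F:
  d/dx[x^3] = 3x^2
  d/dx[-5xy] = -5x·y' - 5y
  d/dx[-8y^3] = -24y^2·y'

Collecting, the y'-free part is the partial derivative in x and the y' coefficient is the partial derivative in y:
  ∂F/∂x = 3x^2 - 5y
  ∂F/∂y = -5x - 24y^2

so d/dx[F(x, y(x))] = ∂F/∂x + (∂F/∂y)·y' = 0. Rearranging,
  dy/dx = -(∂F/∂x)/(∂F/∂y) = -(3x^2 - 5y)/(-5x - 24y^2) = (3x^2 - 5y)/(5x + 24y^2)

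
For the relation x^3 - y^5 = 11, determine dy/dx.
Apply d/dx to both sides, remembering that y depends on x. Each occurrence of y therefore brings in a y' = dy/dx via the chain rule.

With F(x, y) equal to the left-hand side minus the right, differentiate F term by term:
  d/dx[x^3] = 3x^2
  d/dx[-y^5] = -5y^4·y'
  d/dx[-11] = 0
Adding these up, d/dx[F] = 0 becomes
  (3x^2) + (-5y^4)·y' = 0,
so isolating y',
  dy/dx = -(3x^2)/(-5y^4) = 3x^2/(5y^4)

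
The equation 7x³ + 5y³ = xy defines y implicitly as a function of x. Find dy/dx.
Differentiate both sides with respect to x, treating y as y(x). By the chain rule, any term containing y contributes a factor of y' = dy/dx when we differentiate it.

Move every term to one side and write the relation as F(x, y) = 0. Term by term,
  d/dx[7x^3] = 21x^2
  d/dx[-xy] = -x·y' - y
  d/dx[5y^3] = 15y^2·y'

The pieces without y' make up ∂F/∂x and the coefficient of y' is ∂F/∂y:
  ∂F/∂x = 21x^2 - y,
  ∂F/∂y = -x + 15y^2.

Since d/dx[F] = ∂F/∂x + (∂F/∂y)·y' = 0, solve for y':
  (∂F/∂y)·y' = -∂F/∂x
  dy/dx = -(∂F/∂x)/(∂F/∂y) = -(21x^2 - y)/(-x + 15y^2) = (21x^2 - y)/(x - 15y^2)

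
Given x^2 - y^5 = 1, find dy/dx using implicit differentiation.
Differentiate both sides with respect to x, treating y as y(x). By the chain rule, any term containing y contributes a factor of y' = dy/dx when we differentiate it.

Move every term to one side and write the relation as F(x, y) = 0. Term by term,
  d/dx[x^2] = 2x
  d/dx[-y^5] = -5y^4·y'
  d/dx[-1] = 0

The pieces without y' make up ∂F/∂x and the coefficient of y' is ∂F/∂y:
  ∂F/∂x = 2x,
  ∂F/∂y = -5y^4.

Since d/dx[F] = ∂F/∂x + (∂F/∂y)·y' = 0, solve for y':
  (∂F/∂y)·y' = -∂F/∂x
  dy/dx = -(∂F/∂x)/(∂F/∂y) = -(2x)/(-5y^4) = 2x/(5y^4)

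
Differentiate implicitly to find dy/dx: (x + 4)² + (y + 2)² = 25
Differentiate the relation implicitly: treat y = y(x) and apply the chain rule, so every y-derivative picks up a y' = dy/dx factor.

With everything moved to the left-hand side, differentiate term by term:
  d/dx[(x + 4)^2] = 2x + 8
  d/dx[(y + 2)^2] = 2·y'(y + 2)
  d/dx[-25] = 0

Separating the contributions that come from x directly and those that come through y:
  without y':      2x + 8
  multiplying y':  2y + 4

so (2x + 8) + (2y + 4)·y' = 0, and therefore
  dy/dx = -(2x + 8)/(2y + 4) = (-x - 4)/(y + 2)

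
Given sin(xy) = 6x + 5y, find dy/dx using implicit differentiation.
Differentiate both sides with respect to x, treating y as y(x). By the chain rule, any term containing y contributes a factor of y' = dy/dx when we differentiate it.

Move every term to one side and write the relation as F(x, y) = 0. Term by term,
  d/dx[-6x] = -6
  d/dx[-5y] = -5·y'
  d/dx[sin(xy)] = (x·y' + y)·cos(xy)

The pieces without y' make up ∂F/∂x and the coefficient of y' is ∂F/∂y:
  ∂F/∂x = y·cos(xy) - 6,
  ∂F/∂y = x·cos(xy) - 5.

Since d/dx[F] = ∂F/∂x + (∂F/∂y)·y' = 0, solve for y':
  (∂F/∂y)·y' = -∂F/∂x
  dy/dx = -(∂F/∂x)/(∂F/∂y) = -(y·cos(xy) - 6)/(x·cos(xy) - 5) = (-y·cos(xy) + 6)/(x·cos(xy) - 5)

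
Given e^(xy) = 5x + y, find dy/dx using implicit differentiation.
Differentiate both sides with respect to x, treating y as y(x). By the chain rule, any term containing y contributes a factor of y' = dy/dx when we differentiate it.

Move every term to one side and write the relation as F(x, y) = 0. Term by term,
  d/dx[-5x] = -5
  d/dx[-y] = -y'
  d/dx[e^(xy)] = (x·y' + y)·e^(xy)

The pieces without y' make up ∂F/∂x and the coefficient of y' is ∂F/∂y:
  ∂F/∂x = y·e^(xy) - 5,
  ∂F/∂y = x·e^(xy) - 1.

Since d/dx[F] = ∂F/∂x + (∂F/∂y)·y' = 0, solve for y':
  (∂F/∂y)·y' = -∂F/∂x
  dy/dx = -(∂F/∂x)/(∂F/∂y) = -(y·e^(xy) - 5)/(x·e^(xy) - 1) = (-y·e^(xy) + 5)/(x·e^(xy) - 1)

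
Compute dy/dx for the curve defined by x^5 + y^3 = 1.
Take d/dx of both sides. Since y is implicitly a function of x, the chain rule attaches a y' = dy/dx factor whenever we differentiate through y.

Set F(x, y) = (left side) − (right side), so the curve is F = 0. Differentiating each term of F:
  d/dx[x^5] = 5x^4
  d/dx[y^3] = 3y^2·y'
  d/dx[-1] = 0

Collecting, the y'-free part is the partial derivative in x and the y' coefficient is the partial derivative in y:
  ∂F/∂x = 5x^4
  ∂F/∂y = 3y^2

so d/dx[F(x, y(x))] = ∂F/∂x + (∂F/∂y)·y' = 0. Rearranging,
  dy/dx = -(∂F/∂x)/(∂F/∂y) = -(5x^4)/(3y^2) = -5x^4/(3y^2)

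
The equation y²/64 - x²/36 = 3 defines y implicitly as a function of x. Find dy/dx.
Differentiate the relation implicitly: treat y = y(x) and apply the chain rule, so every y-derivative picks up a y' = dy/dx factor.

With everything moved to the left-hand side, differentiate term by term:
  d/dx[-x^2/36] = -x/18
  d/dx[y^2/64] = y·y'/32
  d/dx[-3] = 0

Separating the contributions that come from x directly and those that come through y:
  without y':      -x/18
  multiplying y':  y/32

so (-x/18) + (y/32)·y' = 0, and therefore
  dy/dx = -(-x/18)/(y/32) = 16x/(9y)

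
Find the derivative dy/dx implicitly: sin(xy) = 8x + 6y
Differentiate the relation implicitly: treat y = y(x) and apply the chain rule, so every y-derivative picks up a y' = dy/dx factor.

With everything moved to the left-hand side, differentiate term by term:
  d/dx[-8x] = -8
  d/dx[-6y] = -6·y'
  d/dx[sin(xy)] = (x·y' + y)·cos(xy)

Separating the contributions that come from x directly and those that come through y:
  without y':      y·cos(xy) - 8
  multiplying y':  x·cos(xy) - 6

so (y·cos(xy) - 8) + (x·cos(xy) - 6)·y' = 0, and therefore
  dy/dx = -(y·cos(xy) - 8)/(x·cos(xy) - 6) = (-y·cos(xy) + 8)/(x·cos(xy) - 6)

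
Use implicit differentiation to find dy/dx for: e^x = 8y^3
Differentiate the relation implicitly: treat y = y(x) and apply the chain rule, so every y-derivative picks up a y' = dy/dx factor.

With everything moved to the left-hand side, differentiate term by term:
  d/dx[-8y^3] = -24y^2·y'
  d/dx[e^(x)] = e^(x)

Separating the contributions that come from x directly and those that come through y:
  without y':      e^(x)
  multiplying y':  -24y^2

so (e^(x)) + (-24y^2)·y' = 0, and therefore
  dy/dx = -(e^(x))/(-24y^2) = e^(x)/(24y^2)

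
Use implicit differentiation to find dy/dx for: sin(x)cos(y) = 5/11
Differentiate the relation implicitly: treat y = y(x) and apply the chain rule, so every y-derivative picks up a y' = dy/dx factor.

With everything moved to the left-hand side, differentiate term by term:
  d/dx[sin(x)·cos(y)] = -y'·sin(x)·sin(y) + cos(x)·cos(y)
  d/dx[-5/11] = 0

Separating the contributions that come from x directly and those that come through y:
  without y':      cos(x)·cos(y)
  multiplying y':  -sin(x)·sin(y)

so (cos(x)·cos(y)) + (-sin(x)·sin(y))·y' = 0, and therefore
  dy/dx = -(cos(x)·cos(y))/(-sin(x)·sin(y)) = 1/(tan(x)·tan(y))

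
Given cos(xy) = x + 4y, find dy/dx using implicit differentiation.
Take d/dx of both sides. Since y is implicitly a function of x, the chain rule attaches a y' = dy/dx factor whenever we differentiate through y.

Set F(x, y) = (left side) − (right side), so the curve is F = 0. Differentiating each term of F:
  d/dx[-x] = -1
  d/dx[-4y] = -4·y'
  d/dx[cos(xy)] = -(x·y' + y)·sin(xy)

Collecting, the y'-free part is the partial derivative in x and the y' coefficient is the partial derivative in y:
  ∂F/∂x = -y·sin(xy) - 1
  ∂F/∂y = -x·sin(xy) - 4

so d/dx[F(x, y(x))] = ∂F/∂x + (∂F/∂y)·y' = 0. Rearranging,
  dy/dx = -(∂F/∂x)/(∂F/∂y) = -(-y·sin(xy) - 1)/(-x·sin(xy) - 4) = -(y·sin(xy) + 1)/(x·sin(xy) + 4)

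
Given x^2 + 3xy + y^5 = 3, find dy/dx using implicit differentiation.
Differentiate the relation implicitly: treat y = y(x) and apply the chain rule, so every y-derivative picks up a y' = dy/dx factor.

With everything moved to the left-hand side, differentiate term by term:
  d/dx[x^2] = 2x
  d/dx[3xy] = 3x·y' + 3y
  d/dx[y^5] = 5y^4·y'
  d/dx[-3] = 0

Separating the contributions that come from x directly and those that come through y:
  without y':      2x + 3y
  multiplying y':  3x + 5y^4

so (2x + 3y) + (3x + 5y^4)·y' = 0, and therefore
  dy/dx = -(2x + 3y)/(3x + 5y^4) = (-2x - 3y)/(3x + 5y^4)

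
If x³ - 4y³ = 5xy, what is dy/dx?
Apply d/dx to both sides, remembering that y depends on x. Each occurrence of y therefore brings in a y' = dy/dx via the chain rule.

With F(x, y) equal to the left-hand side minus the right, differentiate F term by term:
  d/dx[x^3] = 3x^2
  d/dx[-5xy] = -5x·y' - 5y
  d/dx[-4y^3] = -12y^2·y'
Adding these up, d/dx[F] = 0 becomes
  (3x^2 - 5y) + (-5x - 12y^2)·y' = 0,
so isolating y',
  dy/dx = -(3x^2 - 5y)/(-5x - 12y^2) = (3x^2 - 5y)/(5x + 12y^2)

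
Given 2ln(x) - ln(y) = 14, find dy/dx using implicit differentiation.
Differentiate the relation implicitly: treat y = y(x) and apply the chain rule, so every y-derivative picks up a y' = dy/dx factor.

With everything moved to the left-hand side, differentiate term by term:
  d/dx[2ln(x)] = 2/x
  d/dx[-ln(y)] = -y'/y
  d/dx[-14] = 0

Separating the contributions that come from x directly and those that come through y:
  without y':      2/x
  multiplying y':  -1/y

so (2/x) + (-1/y)·y' = 0, and therefore
  dy/dx = -(2/x)/(-1/y) = 2y/x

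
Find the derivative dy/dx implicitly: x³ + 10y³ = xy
Apply d/dx to both sides, remembering that y depends on x. Each occurrence of y therefore brings in a y' = dy/dx via the chain rule.

With F(x, y) equal to the left-hand side minus the right, differentiate F term by term:
  d/dx[x^3] = 3x^2
  d/dx[-xy] = -x·y' - y
  d/dx[10y^3] = 30y^2·y'
Adding these up, d/dx[F] = 0 becomes
  (3x^2 - y) + (-x + 30y^2)·y' = 0,
so isolating y',
  dy/dx = -(3x^2 - y)/(-x + 30y^2) = (3x^2 - y)/(x - 30y^2)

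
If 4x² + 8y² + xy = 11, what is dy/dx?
Differentiate the relation implicitly: treat y = y(x) and apply the chain rule, so every y-derivative picks up a y' = dy/dx factor.

With everything moved to the left-hand side, differentiate term by term:
  d/dx[4x^2] = 8x
  d/dx[xy] = x·y' + y
  d/dx[8y^2] = 16y·y'
  d/dx[-11] = 0

Separating the contributions that come from x directly and those that come through y:
  without y':      8x + y
  multiplying y':  x + 16y

so (8x + y) + (x + 16y)·y' = 0, and therefore
  dy/dx = -(8x + y)/(x + 16y) = (-8x - y)/(x + 16y)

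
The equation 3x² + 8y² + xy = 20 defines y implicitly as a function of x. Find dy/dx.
Differentiate the relation implicitly: treat y = y(x) and apply the chain rule, so every y-derivative picks up a y' = dy/dx factor.

With everything moved to the left-hand side, differentiate term by term:
  d/dx[3x^2] = 6x
  d/dx[xy] = x·y' + y
  d/dx[8y^2] = 16y·y'
  d/dx[-20] = 0

Separating the contributions that come from x directly and those that come through y:
  without y':      6x + y
  multiplying y':  x + 16y

so (6x + y) + (x + 16y)·y' = 0, and therefore
  dy/dx = -(6x + y)/(x + 16y) = (-6x - y)/(x + 16y)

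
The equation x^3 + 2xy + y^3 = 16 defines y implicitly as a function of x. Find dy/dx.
Apply d/dx to both sides, remembering that y depends on x. Each occurrence of y therefore brings in a y' = dy/dx via the chain rule.

With F(x, y) equal to the left-hand side minus the right, differentiate F term by term:
  d/dx[x^3] = 3x^2
  d/dx[2xy] = 2x·y' + 2y
  d/dx[y^3] = 3y^2·y'
  d/dx[-16] = 0
Adding these up, d/dx[F] = 0 becomes
  (3x^2 + 2y) + (2x + 3y^2)·y' = 0,
so isolating y',
  dy/dx = -(3x^2 + 2y)/(2x + 3y^2) = (-3x^2 - 2y)/(2x + 3y^2)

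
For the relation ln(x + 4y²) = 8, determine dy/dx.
Apply d/dx to both sides, remembering that y depends on x. Each occurrence of y therefore brings in a y' = dy/dx via the chain rule.

With F(x, y) equal to the left-hand side minus the right, differentiate F term by term:
  d/dx[ln(x + 4y^2)] = (8y·y' + 1)/(x + 4y^2)
  d/dx[-8] = 0
Adding these up, d/dx[F] = 0 becomes
  (1/(x + 4y^2)) + (8y/(x + 4y^2))·y' = 0,
so isolating y',
  dy/dx = -(1/(x + 4y^2))/(8y/(x + 4y^2)) = -1/(8y)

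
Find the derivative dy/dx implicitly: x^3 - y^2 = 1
Take d/dx of both sides. Since y is implicitly a function of x, the chain rule attaches a y' = dy/dx factor whenever we differentiate through y.

Set F(x, y) = (left side) − (right side), so the curve is F = 0. Differentiating each term of F:
  d/dx[x^3] = 3x^2
  d/dx[-y^2] = -2y·y'
  d/dx[-1] = 0

Collecting, the y'-free part is the partial derivative in x and the y' coefficient is the partial derivative in y:
  ∂F/∂x = 3x^2
  ∂F/∂y = -2y

so d/dx[F(x, y(x))] = ∂F/∂x + (∂F/∂y)·y' = 0. Rearranging,
  dy/dx = -(∂F/∂x)/(∂F/∂y) = -(3x^2)/(-2y) = 3x^2/(2y)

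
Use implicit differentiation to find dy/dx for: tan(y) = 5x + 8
Differentiate both sides with respect to x, treating y as y(x). By the chain rule, any term containing y contributes a factor of y' = dy/dx when we differentiate it.

Move every term to one side and write the relation as F(x, y) = 0. Term by term,
  d/dx[-5x] = -5
  d/dx[tan(y)] = y'(tan(y)^2 + 1)
  d/dx[-8] = 0

The pieces without y' make up ∂F/∂x and the coefficient of y' is ∂F/∂y:
  ∂F/∂x = -5,
  ∂F/∂y = tan(y)^2 + 1.

Since d/dx[F] = ∂F/∂x + (∂F/∂y)·y' = 0, solve for y':
  (∂F/∂y)·y' = -∂F/∂x
  dy/dx = -(∂F/∂x)/(∂F/∂y) = -(-5)/(tan(y)^2 + 1) = 5cos(y)^2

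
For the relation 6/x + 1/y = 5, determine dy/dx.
Apply d/dx to both sides, remembering that y depends on x. Each occurrence of y therefore brings in a y' = dy/dx via the chain rule.

With F(x, y) equal to the left-hand side minus the right, differentiate F term by term:
  d/dx[1/y] = -y'/y^2
  d/dx[6/x] = -6/x^2
  d/dx[-5] = 0
Adding these up, d/dx[F] = 0 becomes
  (-6/x^2) + (-1/y^2)·y' = 0,
so isolating y',
  dy/dx = -(-6/x^2)/(-1/y^2) = -6y^2/x^2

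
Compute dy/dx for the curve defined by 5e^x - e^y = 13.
Differentiate both sides with respect to x, treating y as y(x). By the chain rule, any term containing y contributes a factor of y' = dy/dx when we differentiate it.

Move every term to one side and write the relation as F(x, y) = 0. Term by term,
  d/dx[5e^(x)] = 5e^(x)
  d/dx[-e^(y)] = -y'·e^(y)
  d/dx[-13] = 0

The pieces without y' make up ∂F/∂x and the coefficient of y' is ∂F/∂y:
  ∂F/∂x = 5e^(x),
  ∂F/∂y = -e^(y).

Since d/dx[F] = ∂F/∂x + (∂F/∂y)·y' = 0, solve for y':
  (∂F/∂y)·y' = -∂F/∂x
  dy/dx = -(∂F/∂x)/(∂F/∂y) = -(5e^(x))/(-e^(y)) = 5e^(x - y)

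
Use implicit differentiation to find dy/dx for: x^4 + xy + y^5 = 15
Differentiate the relation implicitly: treat y = y(x) and apply the chain rule, so every y-derivative picks up a y' = dy/dx factor.

With everything moved to the left-hand side, differentiate term by term:
  d/dx[x^4] = 4x^3
  d/dx[xy] = x·y' + y
  d/dx[y^5] = 5y^4·y'
  d/dx[-15] = 0

Separating the contributions that come from x directly and those that come through y:
  without y':      4x^3 + y
  multiplying y':  x + 5y^4

so (4x^3 + y) + (x + 5y^4)·y' = 0, and therefore
  dy/dx = -(4x^3 + y)/(x + 5y^4) = (-4x^3 - y)/(x + 5y^4)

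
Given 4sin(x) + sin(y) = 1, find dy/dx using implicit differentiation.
Differentiate both sides with respect to x, treating y as y(x). By the chain rule, any term containing y contributes a factor of y' = dy/dx when we differentiate it.

Move every term to one side and write the relation as F(x, y) = 0. Term by term,
  d/dx[4sin(x)] = 4cos(x)
  d/dx[sin(y)] = y'·cos(y)
  d/dx[-1] = 0

The pieces without y' make up ∂F/∂x and the coefficient of y' is ∂F/∂y:
  ∂F/∂x = 4cos(x),
  ∂F/∂y = cos(y).

Since d/dx[F] = ∂F/∂x + (∂F/∂y)·y' = 0, solve for y':
  (∂F/∂y)·y' = -∂F/∂x
  dy/dx = -(∂F/∂x)/(∂F/∂y) = -(4cos(x))/(cos(y)) = -4cos(x)/cos(y)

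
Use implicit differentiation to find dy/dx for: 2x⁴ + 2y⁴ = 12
Take d/dx of both sides. Since y is implicitly a function of x, the chain rule attaches a y' = dy/dx factor whenever we differentiate through y.

Set F(x, y) = (left side) − (right side), so the curve is F = 0. Differentiating each term of F:
  d/dx[2x^4] = 8x^3
  d/dx[2y^4] = 8y^3·y'
  d/dx[-12] = 0

Collecting, the y'-free part is the partial derivative in x and the y' coefficient is the partial derivative in y:
  ∂F/∂x = 8x^3
  ∂F/∂y = 8y^3

so d/dx[F(x, y(x))] = ∂F/∂x + (∂F/∂y)·y' = 0. Rearranging,
  dy/dx = -(∂F/∂x)/(∂F/∂y) = -(8x^3)/(8y^3) = -x^3/y^3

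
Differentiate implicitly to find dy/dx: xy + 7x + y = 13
Differentiate both sides with respect to x, treating y as y(x). By the chain rule, any term containing y contributes a factor of y' = dy/dx when we differentiate it.

Move every term to one side and write the relation as F(x, y) = 0. Term by term,
  d/dx[xy] = x·y' + y
  d/dx[7x] = 7
  d/dx[y] = y'
  d/dx[-13] = 0

The pieces without y' make up ∂F/∂x and the coefficient of y' is ∂F/∂y:
  ∂F/∂x = y + 7,
  ∂F/∂y = x + 1.

Since d/dx[F] = ∂F/∂x + (∂F/∂y)·y' = 0, solve for y':
  (∂F/∂y)·y' = -∂F/∂x
  dy/dx = -(∂F/∂x)/(∂F/∂y) = -(y + 7)/(x + 1) = (-y - 7)/(x + 1)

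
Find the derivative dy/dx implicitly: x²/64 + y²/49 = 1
Take d/dx of both sides. Since y is implicitly a function of x, the chain rule attaches a y' = dy/dx factor whenever we differentiate through y.

Set F(x, y) = (left side) − (right side), so the curve is F = 0. Differentiating each term of F:
  d/dx[x^2/64] = x/32
  d/dx[y^2/49] = 2y·y'/49
  d/dx[-1] = 0

Collecting, the y'-free part is the partial derivative in x and the y' coefficient is the partial derivative in y:
  ∂F/∂x = x/32
  ∂F/∂y = 2y/49

so d/dx[F(x, y(x))] = ∂F/∂x + (∂F/∂y)·y' = 0. Rearranging,
  dy/dx = -(∂F/∂x)/(∂F/∂y) = -(x/32)/(2y/49) = -49x/(64y)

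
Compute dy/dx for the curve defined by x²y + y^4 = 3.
Apply d/dx to both sides, remembering that y depends on x. Each occurrence of y therefore brings in a y' = dy/dx via the chain rule.

With F(x, y) equal to the left-hand side minus the right, differentiate F term by term:
  d/dx[x^2y] = x^2·y' + 2xy
  d/dx[y^4] = 4y^3·y'
  d/dx[-3] = 0
Adding these up, d/dx[F] = 0 becomes
  (2xy) + (x^2 + 4y^3)·y' = 0,
so isolating y',
  dy/dx = -(2xy)/(x^2 + 4y^3) = -2xy/(x^2 + 4y^3)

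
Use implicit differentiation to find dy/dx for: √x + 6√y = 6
Take d/dx of both sides. Since y is implicitly a function of x, the chain rule attaches a y' = dy/dx factor whenever we differentiate through y.

Set F(x, y) = (left side) − (right side), so the curve is F = 0. Differentiating each term of F:
  d/dx[√(x)] = 1/(2√(x))
  d/dx[6√(y)] = 3·y'/√(y)
  d/dx[-6] = 0

Collecting, the y'-free part is the partial derivative in x and the y' coefficient is the partial derivative in y:
  ∂F/∂x = 1/(2√(x))
  ∂F/∂y = 3/√(y)

so d/dx[F(x, y(x))] = ∂F/∂x + (∂F/∂y)·y' = 0. Rearranging,
  dy/dx = -(∂F/∂x)/(∂F/∂y) = -(1/(2√(x)))/(3/√(y)) = -√(y)/(6√(x))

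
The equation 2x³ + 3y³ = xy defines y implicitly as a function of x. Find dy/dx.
Take d/dx of both sides. Since y is implicitly a function of x, the chain rule attaches a y' = dy/dx factor whenever we differentiate through y.

Set F(x, y) = (left side) − (right side), so the curve is F = 0. Differentiating each term of F:
  d/dx[2x^3] = 6x^2
  d/dx[-xy] = -x·y' - y
  d/dx[3y^3] = 9y^2·y'

Collecting, the y'-free part is the partial derivative in x and the y' coefficient is the partial derivative in y:
  ∂F/∂x = 6x^2 - y
  ∂F/∂y = -x + 9y^2

so d/dx[F(x, y(x))] = ∂F/∂x + (∂F/∂y)·y' = 0. Rearranging,
  dy/dx = -(∂F/∂x)/(∂F/∂y) = -(6x^2 - y)/(-x + 9y^2) = (6x^2 - y)/(x - 9y^2)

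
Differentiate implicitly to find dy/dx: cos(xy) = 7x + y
Differentiate both sides with respect to x, treating y as y(x). By the chain rule, any term containing y contributes a factor of y' = dy/dx when we differentiate it.

Move every term to one side and write the relation as F(x, y) = 0. Term by term,
  d/dx[-7x] = -7
  d/dx[-y] = -y'
  d/dx[cos(xy)] = -(x·y' + y)·sin(xy)

The pieces without y' make up ∂F/∂x and the coefficient of y' is ∂F/∂y:
  ∂F/∂x = -y·sin(xy) - 7,
  ∂F/∂y = -x·sin(xy) - 1.

Since d/dx[F] = ∂F/∂x + (∂F/∂y)·y' = 0, solve for y':
  (∂F/∂y)·y' = -∂F/∂x
  dy/dx = -(∂F/∂x)/(∂F/∂y) = -(-y·sin(xy) - 7)/(-x·sin(xy) - 1) = -(y·sin(xy) + 7)/(x·sin(xy) + 1)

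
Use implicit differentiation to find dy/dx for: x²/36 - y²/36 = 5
Apply d/dx to both sides, remembering that y depends on x. Each occurrence of y therefore brings in a y' = dy/dx via the chain rule.

With F(x, y) equal to the left-hand side minus the right, differentiate F term by term:
  d/dx[x^2/36] = x/18
  d/dx[-y^2/36] = -y·y'/18
  d/dx[-5] = 0
Adding these up, d/dx[F] = 0 becomes
  (x/18) + (-y/18)·y' = 0,
so isolating y',
  dy/dx = -(x/18)/(-y/18) = x/y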